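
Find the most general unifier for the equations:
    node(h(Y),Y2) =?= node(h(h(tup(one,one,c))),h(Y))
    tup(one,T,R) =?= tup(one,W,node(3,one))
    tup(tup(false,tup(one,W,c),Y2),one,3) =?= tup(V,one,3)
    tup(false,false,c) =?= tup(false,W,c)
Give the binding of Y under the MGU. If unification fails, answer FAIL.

Decompose node/2: h(Y) =?= h(h(tup(one,one,c))),  Y2 =?= h(Y).
Decompose h/1: Y =?= h(tup(one,one,c)).
Bind Y := h(tup(one,one,c)); substituting into the one remaining equation that mentions Y gives: Y2 =?= h(h(tup(one,one,c))).
Bind Y2 := h(h(tup(one,one,c))); substituting into the one remaining equation that mentions Y2 gives: tup(tup(false,tup(one,W,c),h(h(tup(one,one,c)))),one,3) =?= tup(V,one,3).
Decompose tup/3: one =?= one,  T =?= W,  R =?= node(3,one).
Delete trivial equation one =?= one.
Bind T := W; no other remaining equation mentions T.
Bind R := node(3,one); no other remaining equation mentions R.
Decompose tup/3: tup(false,tup(one,W,c),h(h(tup(one,one,c)))) =?= V,  one =?= one,  3 =?= 3.
Bind V := tup(false,tup(one,W,c),h(h(tup(one,one,c)))); no other remaining equation mentions V.
Delete trivial equation one =?= one.
Delete trivial equation 3 =?= 3.
Decompose tup/3: false =?= false,  false =?= W,  c =?= c.
Delete trivial equation false =?= false.
Bind W := false; no other remaining equation mentions W. Substituting into the earlier bindings gives T := false, V := tup(false,tup(one,false,c),h(h(tup(one,one,c)))).
Delete trivial equation c =?= c.
MGU = { Y := h(tup(one,one,c)), Y2 := h(h(tup(one,one,c))), T := false, R := node(3,one), V := tup(false,tup(one,false,c),h(h(tup(one,one,c)))), W := false }, so Y := h(tup(one,one,c)).

h(tup(one,one,c))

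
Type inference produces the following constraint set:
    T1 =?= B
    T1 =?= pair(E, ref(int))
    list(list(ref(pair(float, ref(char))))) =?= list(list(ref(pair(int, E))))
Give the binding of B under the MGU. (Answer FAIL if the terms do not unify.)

Bind T1 := B; substituting into the one remaining equation that mentions T1 gives: B =?= pair(E, ref(int)).
Bind B := pair(E, ref(int)); no other remaining equation mentions B. Substituting into the earlier binding gives T1 := pair(E, ref(int)).
Decompose list/1: list(ref(pair(float, ref(char)))) =?= list(ref(pair(int, E))).
Decompose list/1: ref(pair(float, ref(char))) =?= ref(pair(int, E)).
Decompose ref/1: pair(float, ref(char)) =?= pair(int, E).
Decompose pair/2: float =?= int,  ref(char) =?= E.
Clash: constants float and int differ; no unifier exists.

FAIL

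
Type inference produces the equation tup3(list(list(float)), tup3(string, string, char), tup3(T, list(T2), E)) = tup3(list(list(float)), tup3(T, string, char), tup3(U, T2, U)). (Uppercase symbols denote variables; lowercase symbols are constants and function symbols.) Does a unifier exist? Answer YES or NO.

Decompose tup3/3: list(list(float)) = list(list(float)),  tup3(string, string, char) = tup3(T, string, char),  tup3(T, list(T2), E) = tup3(U, T2, U).
Delete trivial equation list(list(float)) = list(list(float)).
Decompose tup3/3: string = T,  string = string,  char = char.
Bind T := string; substituting into the one remaining equation that mentions T gives: tup3(string, list(T2), E) = tup3(U, T2, U).
Delete trivial equation string = string.
Delete trivial equation char = char.
Decompose tup3/3: string = U,  list(T2) = T2,  E = U.
Bind U := string; substituting into the one remaining equation that mentions U gives: E = string.
Occurs check fails: T2 occurs in list(T2); the equation T2 = list(T2) has no finite solution.

NO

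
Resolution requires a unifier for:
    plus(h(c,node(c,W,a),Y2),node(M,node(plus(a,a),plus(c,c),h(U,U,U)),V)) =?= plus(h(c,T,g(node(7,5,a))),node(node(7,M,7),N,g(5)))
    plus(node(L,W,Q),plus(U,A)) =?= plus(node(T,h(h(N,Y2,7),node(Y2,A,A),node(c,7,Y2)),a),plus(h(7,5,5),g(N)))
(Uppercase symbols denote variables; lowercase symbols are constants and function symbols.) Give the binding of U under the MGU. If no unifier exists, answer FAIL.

FAIL

Decompose plus/2: h(c,node(c,W,a),Y2) =?= h(c,T,g(node(7,5,a))),  node(M,node(plus(a,a),plus(c,c),h(U,U,U)),V) =?= node(node(7,M,7),N,g(5)).
Decompose h/3: c =?= c,  node(c,W,a) =?= T,  Y2 =?= g(node(7,5,a)).
Delete trivial equation c =?= c.
Bind T := node(c,W,a); substituting into the one remaining equation that mentions T gives: plus(node(L,W,Q),plus(U,A)) =?= plus(node(node(c,W,a),h(h(N,Y2,7),node(Y2,A,A),node(c,7,Y2)),a),plus(h(7,5,5),g(N))).
Bind Y2 := g(node(7,5,a)); substituting into the one remaining equation that mentions Y2 gives: plus(node(L,W,Q),plus(U,A)) =?= plus(node(node(c,W,a),h(h(N,g(node(7,5,a)),7),node(g(node(7,5,a)),A,A),node(c,7,g(node(7,5,a)))),a),plus(h(7,5,5),g(N))).
Decompose node/3: M =?= node(7,M,7),  node(plus(a,a),plus(c,c),h(U,U,U)) =?= N,  V =?= g(5).
Occurs check fails: M occurs in node(7,M,7); the equation M =?= node(7,M,7) has no finite solution.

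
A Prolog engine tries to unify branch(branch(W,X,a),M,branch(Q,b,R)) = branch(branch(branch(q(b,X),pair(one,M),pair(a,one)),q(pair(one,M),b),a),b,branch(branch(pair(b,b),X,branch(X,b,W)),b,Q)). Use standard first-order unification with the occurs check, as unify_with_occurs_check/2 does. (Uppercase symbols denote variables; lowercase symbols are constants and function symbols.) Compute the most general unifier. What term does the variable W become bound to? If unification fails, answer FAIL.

branch(q(b,q(pair(one,b),b)),pair(one,b),pair(a,one))

Decompose branch/3: branch(W,X,a) = branch(branch(q(b,X),pair(one,M),pair(a,one)),q(pair(one,M),b),a),  M = b,  branch(Q,b,R) = branch(branch(pair(b,b),X,branch(X,b,W)),b,Q).
Decompose branch/3: W = branch(q(b,X),pair(one,M),pair(a,one)),  X = q(pair(one,M),b),  a = a.
Bind W := branch(q(b,X),pair(one,M),pair(a,one)); substituting into the one remaining equation that mentions W gives: branch(Q,b,R) = branch(branch(pair(b,b),X,branch(X,b,branch(q(b,X),pair(one,M),pair(a,one)))),b,Q).
Bind X := q(pair(one,M),b); substituting into the one remaining equation that mentions X gives: branch(Q,b,R) = branch(branch(pair(b,b),q(pair(one,M),b),branch(q(pair(one,M),b),b,branch(q(b,q(pair(one,M),b)),pair(one,M),pair(a,one)))),b,Q). Substituting into the earlier binding gives W := branch(q(b,q(pair(one,M),b)),pair(one,M),pair(a,one)).
Delete trivial equation a = a.
Bind M := b; substituting into the remaining equation gives: branch(Q,b,R) = branch(branch(pair(b,b),q(pair(one,b),b),branch(q(pair(one,b),b),b,branch(q(b,q(pair(one,b),b)),pair(one,b),pair(a,one)))),b,Q). Substituting into the earlier bindings gives W := branch(q(b,q(pair(one,b),b)),pair(one,b),pair(a,one)), X := q(pair(one,b),b).
Decompose branch/3: Q = branch(pair(b,b),q(pair(one,b),b),branch(q(pair(one,b),b),b,branch(q(b,q(pair(one,b),b)),pair(one,b),pair(a,one)))),  b = b,  R = Q.
Bind Q := branch(pair(b,b),q(pair(one,b),b),branch(q(pair(one,b),b),b,branch(q(b,q(pair(one,b),b)),pair(one,b),pair(a,one)))); substituting into the one remaining equation that mentions Q gives: R = branch(pair(b,b),q(pair(one,b),b),branch(q(pair(one,b),b),b,branch(q(b,q(pair(one,b),b)),pair(one,b),pair(a,one)))).
Delete trivial equation b = b.
Bind R := branch(pair(b,b),q(pair(one,b),b),branch(q(pair(one,b),b),b,branch(q(b,q(pair(one,b),b)),pair(one,b),pair(a,one)))).
MGU = { W -> branch(q(b,q(pair(one,b),b)),pair(one,b),pair(a,one)), X -> q(pair(one,b),b), M -> b, Q -> branch(pair(b,b),q(pair(one,b),b),branch(q(pair(one,b),b),b,branch(q(b,q(pair(one,b),b)),pair(one,b),pair(a,one)))), R -> branch(pair(b,b),q(pair(one,b),b),branch(q(pair(one,b),b),b,branch(q(b,q(pair(one,b),b)),pair(one,b),pair(a,one)))) }, so W -> branch(q(b,q(pair(one,b),b)),pair(one,b),pair(a,one)).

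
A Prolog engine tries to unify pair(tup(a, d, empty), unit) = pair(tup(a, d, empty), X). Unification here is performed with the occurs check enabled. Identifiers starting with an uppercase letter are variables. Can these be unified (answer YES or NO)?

YES

Decompose pair/2: tup(a, d, empty) = tup(a, d, empty),  unit = X.
Delete trivial equation tup(a, d, empty) = tup(a, d, empty).
Bind X := unit.
No equations remain and no clash or occurs-check failure arose, so a unifier exists.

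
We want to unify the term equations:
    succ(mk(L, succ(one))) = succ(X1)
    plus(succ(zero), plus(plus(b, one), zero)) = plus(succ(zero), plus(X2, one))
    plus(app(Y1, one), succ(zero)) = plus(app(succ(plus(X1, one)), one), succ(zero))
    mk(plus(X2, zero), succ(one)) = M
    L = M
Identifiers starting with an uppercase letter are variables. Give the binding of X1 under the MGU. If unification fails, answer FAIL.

FAIL

Decompose succ/1: mk(L, succ(one)) = X1.
Bind X1 := mk(L, succ(one)); substituting into the one remaining equation that mentions X1 gives: plus(app(Y1, one), succ(zero)) = plus(app(succ(plus(mk(L, succ(one)), one)), one), succ(zero)).
Decompose plus/2: succ(zero) = succ(zero),  plus(plus(b, one), zero) = plus(X2, one).
Delete trivial equation succ(zero) = succ(zero).
Decompose plus/2: plus(b, one) = X2,  zero = one.
Bind X2 := plus(b, one); substituting into the one remaining equation that mentions X2 gives: mk(plus(plus(b, one), zero), succ(one)) = M.
Clash: constants zero and one differ; no unifier exists.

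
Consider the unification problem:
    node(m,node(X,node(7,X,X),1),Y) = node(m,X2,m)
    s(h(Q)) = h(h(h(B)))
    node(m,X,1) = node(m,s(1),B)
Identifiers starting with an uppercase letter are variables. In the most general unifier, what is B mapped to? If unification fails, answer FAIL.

Decompose node/3: m = m,  node(X,node(7,X,X),1) = X2,  Y = m.
Delete trivial equation m = m.
Bind X2 := node(X,node(7,X,X),1); no other remaining equation mentions X2.
Bind Y := m; no other remaining equation mentions Y.
Clash: head symbols differ (s/1 vs h/1); no unifier exists.

FAIL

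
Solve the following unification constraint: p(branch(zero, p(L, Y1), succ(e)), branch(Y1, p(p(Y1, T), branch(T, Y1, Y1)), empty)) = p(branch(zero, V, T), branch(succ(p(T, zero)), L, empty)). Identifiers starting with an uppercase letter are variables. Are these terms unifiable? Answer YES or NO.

YES

Decompose p/2: branch(zero, p(L, Y1), succ(e)) = branch(zero, V, T),  branch(Y1, p(p(Y1, T), branch(T, Y1, Y1)), empty) = branch(succ(p(T, zero)), L, empty).
Decompose branch/3: zero = zero,  p(L, Y1) = V,  succ(e) = T.
Delete trivial equation zero = zero.
Bind V := p(L, Y1); no other remaining equation mentions V.
Bind T := succ(e); substituting into the remaining equation gives: branch(Y1, p(p(Y1, succ(e)), branch(succ(e), Y1, Y1)), empty) = branch(succ(p(succ(e), zero)), L, empty).
Decompose branch/3: Y1 = succ(p(succ(e), zero)),  p(p(Y1, succ(e)), branch(succ(e), Y1, Y1)) = L,  empty = empty.
Bind Y1 := succ(p(succ(e), zero)); substituting into the one remaining equation that mentions Y1 gives: p(p(succ(p(succ(e), zero)), succ(e)), branch(succ(e), succ(p(succ(e), zero)), succ(p(succ(e), zero)))) = L. Substituting into the earlier binding gives V := p(L, succ(p(succ(e), zero))).
Bind L := p(p(succ(p(succ(e), zero)), succ(e)), branch(succ(e), succ(p(succ(e), zero)), succ(p(succ(e), zero)))); no other remaining equation mentions L. Substituting into the earlier binding gives V := p(p(p(succ(p(succ(e), zero)), succ(e)), branch(succ(e), succ(p(succ(e), zero)), succ(p(succ(e), zero)))), succ(p(succ(e), zero))).
Delete trivial equation empty = empty.
No equations remain and no clash or occurs-check failure arose, so a unifier exists.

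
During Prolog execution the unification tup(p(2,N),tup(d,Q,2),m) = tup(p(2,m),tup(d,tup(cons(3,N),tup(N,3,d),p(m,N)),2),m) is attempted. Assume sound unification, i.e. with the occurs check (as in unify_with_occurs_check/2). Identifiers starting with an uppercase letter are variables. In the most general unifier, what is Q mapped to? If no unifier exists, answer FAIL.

tup(cons(3,m),tup(m,3,d),p(m,m))

Decompose tup/3: p(2,N) = p(2,m),  tup(d,Q,2) = tup(d,tup(cons(3,N),tup(N,3,d),p(m,N)),2),  m = m.
Decompose p/2: 2 = 2,  N = m.
Delete trivial equation 2 = 2.
Bind N := m; substituting into the one remaining equation that mentions N gives: tup(d,Q,2) = tup(d,tup(cons(3,m),tup(m,3,d),p(m,m)),2).
Decompose tup/3: d = d,  Q = tup(cons(3,m),tup(m,3,d),p(m,m)),  2 = 2.
Delete trivial equation d = d.
Bind Q := tup(cons(3,m),tup(m,3,d),p(m,m)); no other remaining equation mentions Q.
Delete trivial equation 2 = 2.
Delete trivial equation m = m.
MGU = { N -> m, Q -> tup(cons(3,m),tup(m,3,d),p(m,m)) }, so Q -> tup(cons(3,m),tup(m,3,d),p(m,m)).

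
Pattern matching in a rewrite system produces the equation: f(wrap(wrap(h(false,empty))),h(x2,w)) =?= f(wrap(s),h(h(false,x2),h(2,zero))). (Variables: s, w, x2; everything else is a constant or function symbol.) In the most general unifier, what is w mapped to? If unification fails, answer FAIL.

Decompose f/2: wrap(wrap(h(false,empty))) =?= wrap(s),  h(x2,w) =?= h(h(false,x2),h(2,zero)).
Decompose wrap/1: wrap(h(false,empty)) =?= s.
Bind s := wrap(h(false,empty)); no other remaining equation mentions s.
Decompose h/2: x2 =?= h(false,x2),  w =?= h(2,zero).
Occurs check fails: x2 occurs in h(false,x2); the equation x2 =?= h(false,x2) has no finite solution.

FAIL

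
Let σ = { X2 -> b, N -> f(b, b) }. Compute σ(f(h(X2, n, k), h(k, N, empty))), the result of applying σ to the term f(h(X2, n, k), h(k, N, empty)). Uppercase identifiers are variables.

Replace each occurrence of X2 with b.
Replace each occurrence of N with f(b, b).
Result: f(h(b, n, k), h(k, f(b, b), empty)).

f(h(b, n, k), h(k, f(b, b), empty))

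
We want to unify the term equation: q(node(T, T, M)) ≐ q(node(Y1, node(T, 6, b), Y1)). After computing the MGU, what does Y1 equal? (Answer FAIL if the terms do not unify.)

Decompose q/1: node(T, T, M) ≐ node(Y1, node(T, 6, b), Y1).
Decompose node/3: T ≐ Y1,  T ≐ node(T, 6, b),  M ≐ Y1.
Bind T := Y1; substituting into the one remaining equation that mentions T gives: Y1 ≐ node(Y1, 6, b).
Occurs check fails: Y1 occurs in node(Y1, 6, b); the equation Y1 ≐ node(Y1, 6, b) has no finite solution.

FAIL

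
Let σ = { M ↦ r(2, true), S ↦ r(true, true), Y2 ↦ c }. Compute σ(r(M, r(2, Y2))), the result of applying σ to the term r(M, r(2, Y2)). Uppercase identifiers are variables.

r(r(2, true), r(2, c))

Replace each occurrence of M with r(2, true).
Replace each occurrence of Y2 with c.
Result: r(r(2, true), r(2, c)).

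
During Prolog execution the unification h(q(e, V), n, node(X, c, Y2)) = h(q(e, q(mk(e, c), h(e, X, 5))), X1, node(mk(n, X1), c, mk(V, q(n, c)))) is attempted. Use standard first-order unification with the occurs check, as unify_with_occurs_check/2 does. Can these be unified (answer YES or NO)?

YES

Decompose h/3: q(e, V) = q(e, q(mk(e, c), h(e, X, 5))),  n = X1,  node(X, c, Y2) = node(mk(n, X1), c, mk(V, q(n, c))).
Decompose q/2: e = e,  V = q(mk(e, c), h(e, X, 5)).
Delete trivial equation e = e.
Bind V := q(mk(e, c), h(e, X, 5)); substituting into the one remaining equation that mentions V gives: node(X, c, Y2) = node(mk(n, X1), c, mk(q(mk(e, c), h(e, X, 5)), q(n, c))).
Bind X1 := n; substituting into the remaining equation gives: node(X, c, Y2) = node(mk(n, n), c, mk(q(mk(e, c), h(e, X, 5)), q(n, c))).
Decompose node/3: X = mk(n, n),  c = c,  Y2 = mk(q(mk(e, c), h(e, X, 5)), q(n, c)).
Bind X := mk(n, n); substituting into the one remaining equation that mentions X gives: Y2 = mk(q(mk(e, c), h(e, mk(n, n), 5)), q(n, c)). Substituting into the earlier binding gives V := q(mk(e, c), h(e, mk(n, n), 5)).
Delete trivial equation c = c.
Bind Y2 := mk(q(mk(e, c), h(e, mk(n, n), 5)), q(n, c)).
No equations remain and no clash or occurs-check failure arose, so a unifier exists.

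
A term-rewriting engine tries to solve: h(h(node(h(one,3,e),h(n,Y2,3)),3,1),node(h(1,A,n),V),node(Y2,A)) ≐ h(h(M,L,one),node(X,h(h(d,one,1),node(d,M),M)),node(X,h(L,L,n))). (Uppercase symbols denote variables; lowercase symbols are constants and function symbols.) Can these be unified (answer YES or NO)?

Decompose h/3: h(node(h(one,3,e),h(n,Y2,3)),3,1) ≐ h(M,L,one),  node(h(1,A,n),V) ≐ node(X,h(h(d,one,1),node(d,M),M)),  node(Y2,A) ≐ node(X,h(L,L,n)).
Decompose h/3: node(h(one,3,e),h(n,Y2,3)) ≐ M,  3 ≐ L,  1 ≐ one.
Bind M := node(h(one,3,e),h(n,Y2,3)); substituting into the one remaining equation that mentions M gives: node(h(1,A,n),V) ≐ node(X,h(h(d,one,1),node(d,node(h(one,3,e),h(n,Y2,3))),node(h(one,3,e),h(n,Y2,3)))).
Bind L := 3; substituting into the one remaining equation that mentions L gives: node(Y2,A) ≐ node(X,h(3,3,n)).
Clash: constants 1 and one differ; no unifier exists.

NO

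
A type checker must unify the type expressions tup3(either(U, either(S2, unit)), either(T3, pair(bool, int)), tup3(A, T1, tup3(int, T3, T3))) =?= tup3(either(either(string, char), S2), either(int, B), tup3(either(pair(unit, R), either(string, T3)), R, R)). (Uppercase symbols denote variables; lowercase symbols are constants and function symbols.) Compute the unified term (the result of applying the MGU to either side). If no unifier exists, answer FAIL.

Decompose tup3/3: either(U, either(S2, unit)) =?= either(either(string, char), S2),  either(T3, pair(bool, int)) =?= either(int, B),  tup3(A, T1, tup3(int, T3, T3)) =?= tup3(either(pair(unit, R), either(string, T3)), R, R).
Decompose either/2: U =?= either(string, char),  either(S2, unit) =?= S2.
Bind U := either(string, char); no other remaining equation mentions U.
Occurs check fails: S2 occurs in either(S2, unit); the equation S2 =?= either(S2, unit) has no finite solution.

FAIL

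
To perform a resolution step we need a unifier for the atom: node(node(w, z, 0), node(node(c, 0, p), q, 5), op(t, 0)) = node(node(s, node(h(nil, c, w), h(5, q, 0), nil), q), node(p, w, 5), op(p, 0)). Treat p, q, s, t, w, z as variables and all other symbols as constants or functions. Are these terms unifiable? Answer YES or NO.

Decompose node/3: node(w, z, 0) = node(s, node(h(nil, c, w), h(5, q, 0), nil), q),  node(node(c, 0, p), q, 5) = node(p, w, 5),  op(t, 0) = op(p, 0).
Decompose node/3: w = s,  z = node(h(nil, c, w), h(5, q, 0), nil),  0 = q.
Bind w := s; substituting into the 2 remaining equations that mention w gives: z = node(h(nil, c, s), h(5, q, 0), nil),  node(node(c, 0, p), q, 5) = node(p, s, 5).
Bind z := node(h(nil, c, s), h(5, q, 0), nil); no other remaining equation mentions z.
Bind q := 0; substituting into the one remaining equation that mentions q gives: node(node(c, 0, p), 0, 5) = node(p, s, 5). Substituting into the earlier binding gives z := node(h(nil, c, s), h(5, 0, 0), nil).
Decompose node/3: node(c, 0, p) = p,  0 = s,  5 = 5.
Occurs check fails: p occurs in node(c, 0, p); the equation p = node(c, 0, p) has no finite solution.

NO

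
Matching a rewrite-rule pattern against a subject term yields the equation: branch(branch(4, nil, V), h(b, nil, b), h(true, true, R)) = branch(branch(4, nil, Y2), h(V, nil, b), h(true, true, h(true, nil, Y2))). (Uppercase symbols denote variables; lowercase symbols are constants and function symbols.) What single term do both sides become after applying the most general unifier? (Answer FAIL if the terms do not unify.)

branch(branch(4, nil, b), h(b, nil, b), h(true, true, h(true, nil, b)))

Decompose branch/3: branch(4, nil, V) = branch(4, nil, Y2),  h(b, nil, b) = h(V, nil, b),  h(true, true, R) = h(true, true, h(true, nil, Y2)).
Decompose branch/3: 4 = 4,  nil = nil,  V = Y2.
Delete trivial equation 4 = 4.
Delete trivial equation nil = nil.
Bind V := Y2; substituting into the one remaining equation that mentions V gives: h(b, nil, b) = h(Y2, nil, b).
Decompose h/3: b = Y2,  nil = nil,  b = b.
Bind Y2 := b; substituting into the one remaining equation that mentions Y2 gives: h(true, true, R) = h(true, true, h(true, nil, b)). Substituting into the earlier binding gives V := b.
Delete trivial equation nil = nil.
Delete trivial equation b = b.
Decompose h/3: true = true,  true = true,  R = h(true, nil, b).
Delete trivial equation true = true.
Delete trivial equation true = true.
Bind R := h(true, nil, b).
Applying the MGU to either side gives branch(branch(4, nil, b), h(b, nil, b), h(true, true, h(true, nil, b))).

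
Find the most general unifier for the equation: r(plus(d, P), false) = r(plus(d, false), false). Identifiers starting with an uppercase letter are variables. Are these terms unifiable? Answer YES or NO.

YES

Decompose r/2: plus(d, P) = plus(d, false),  false = false.
Decompose plus/2: d = d,  P = false.
Delete trivial equation d = d.
Bind P := false; no other remaining equation mentions P.
Delete trivial equation false = false.
No equations remain and no clash or occurs-check failure arose, so a unifier exists.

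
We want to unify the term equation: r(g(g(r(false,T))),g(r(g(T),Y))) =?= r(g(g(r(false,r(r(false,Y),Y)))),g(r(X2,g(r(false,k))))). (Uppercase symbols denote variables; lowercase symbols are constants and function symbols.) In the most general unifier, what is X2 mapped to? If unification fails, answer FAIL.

Decompose r/2: g(g(r(false,T))) =?= g(g(r(false,r(r(false,Y),Y)))),  g(r(g(T),Y)) =?= g(r(X2,g(r(false,k)))).
Decompose g/1: g(r(false,T)) =?= g(r(false,r(r(false,Y),Y))).
Decompose g/1: r(false,T) =?= r(false,r(r(false,Y),Y)).
Decompose r/2: false =?= false,  T =?= r(r(false,Y),Y).
Delete trivial equation false =?= false.
Bind T := r(r(false,Y),Y); substituting into the remaining equation gives: g(r(g(r(r(false,Y),Y)),Y)) =?= g(r(X2,g(r(false,k)))).
Decompose g/1: r(g(r(r(false,Y),Y)),Y) =?= r(X2,g(r(false,k))).
Decompose r/2: g(r(r(false,Y),Y)) =?= X2,  Y =?= g(r(false,k)).
Bind X2 := g(r(r(false,Y),Y)); no other remaining equation mentions X2.
Bind Y := g(r(false,k)). Substituting into the earlier bindings gives T := r(r(false,g(r(false,k))),g(r(false,k))), X2 := g(r(r(false,g(r(false,k))),g(r(false,k)))).
MGU = { T ↦ r(r(false,g(r(false,k))),g(r(false,k))), X2 ↦ g(r(r(false,g(r(false,k))),g(r(false,k)))), Y ↦ g(r(false,k)) }, so X2 ↦ g(r(r(false,g(r(false,k))),g(r(false,k)))).

g(r(r(false,g(r(false,k))),g(r(false,k))))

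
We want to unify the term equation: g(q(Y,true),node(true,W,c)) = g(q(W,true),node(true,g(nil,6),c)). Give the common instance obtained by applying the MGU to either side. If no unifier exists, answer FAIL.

g(q(g(nil,6),true),node(true,g(nil,6),c))

Decompose g/2: q(Y,true) = q(W,true),  node(true,W,c) = node(true,g(nil,6),c).
Decompose q/2: Y = W,  true = true.
Bind Y := W; no other remaining equation mentions Y.
Delete trivial equation true = true.
Decompose node/3: true = true,  W = g(nil,6),  c = c.
Delete trivial equation true = true.
Bind W := g(nil,6); no other remaining equation mentions W. Substituting into the earlier binding gives Y := g(nil,6).
Delete trivial equation c = c.
Applying the MGU to either side gives g(q(g(nil,6),true),node(true,g(nil,6),c)).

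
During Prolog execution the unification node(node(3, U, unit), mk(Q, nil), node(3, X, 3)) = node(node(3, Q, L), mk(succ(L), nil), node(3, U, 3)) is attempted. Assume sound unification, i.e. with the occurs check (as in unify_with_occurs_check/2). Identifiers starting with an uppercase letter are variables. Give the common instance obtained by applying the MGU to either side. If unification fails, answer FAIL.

Decompose node/3: node(3, U, unit) = node(3, Q, L),  mk(Q, nil) = mk(succ(L), nil),  node(3, X, 3) = node(3, U, 3).
Decompose node/3: 3 = 3,  U = Q,  unit = L.
Delete trivial equation 3 = 3.
Bind U := Q; substituting into the one remaining equation that mentions U gives: node(3, X, 3) = node(3, Q, 3).
Bind L := unit; substituting into the one remaining equation that mentions L gives: mk(Q, nil) = mk(succ(unit), nil).
Decompose mk/2: Q = succ(unit),  nil = nil.
Bind Q := succ(unit); substituting into the one remaining equation that mentions Q gives: node(3, X, 3) = node(3, succ(unit), 3). Substituting into the earlier binding gives U := succ(unit).
Delete trivial equation nil = nil.
Decompose node/3: 3 = 3,  X = succ(unit),  3 = 3.
Delete trivial equation 3 = 3.
Bind X := succ(unit); no other remaining equation mentions X.
Delete trivial equation 3 = 3.
Applying the MGU to either side gives node(node(3, succ(unit), unit), mk(succ(unit), nil), node(3, succ(unit), 3)).

node(node(3, succ(unit), unit), mk(succ(unit), nil), node(3, succ(unit), 3))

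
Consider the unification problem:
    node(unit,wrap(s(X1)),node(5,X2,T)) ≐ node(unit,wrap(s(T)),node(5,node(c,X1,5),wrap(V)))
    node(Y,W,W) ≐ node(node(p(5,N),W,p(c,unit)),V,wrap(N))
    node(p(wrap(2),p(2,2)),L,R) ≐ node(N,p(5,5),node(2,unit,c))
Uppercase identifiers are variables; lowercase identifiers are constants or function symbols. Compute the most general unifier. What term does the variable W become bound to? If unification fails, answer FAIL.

Decompose node/3: unit ≐ unit,  wrap(s(X1)) ≐ wrap(s(T)),  node(5,X2,T) ≐ node(5,node(c,X1,5),wrap(V)).
Delete trivial equation unit ≐ unit.
Decompose wrap/1: s(X1) ≐ s(T).
Decompose s/1: X1 ≐ T.
Bind X1 := T; substituting into the one remaining equation that mentions X1 gives: node(5,X2,T) ≐ node(5,node(c,T,5),wrap(V)).
Decompose node/3: 5 ≐ 5,  X2 ≐ node(c,T,5),  T ≐ wrap(V).
Delete trivial equation 5 ≐ 5.
Bind X2 := node(c,T,5); no other remaining equation mentions X2.
Bind T := wrap(V); no other remaining equation mentions T. Substituting into the earlier bindings gives X1 := wrap(V), X2 := node(c,wrap(V),5).
Decompose node/3: Y ≐ node(p(5,N),W,p(c,unit)),  W ≐ V,  W ≐ wrap(N).
Bind Y := node(p(5,N),W,p(c,unit)); no other remaining equation mentions Y.
Bind W := V; substituting into the one remaining equation that mentions W gives: V ≐ wrap(N). Substituting into the earlier binding gives Y := node(p(5,N),V,p(c,unit)).
Bind V := wrap(N); no other remaining equation mentions V. Substituting into the earlier bindings gives X1 := wrap(wrap(N)), X2 := node(c,wrap(wrap(N)),5), T := wrap(wrap(N)), Y := node(p(5,N),wrap(N),p(c,unit)), W := wrap(N).
Decompose node/3: p(wrap(2),p(2,2)) ≐ N,  L ≐ p(5,5),  R ≐ node(2,unit,c).
Bind N := p(wrap(2),p(2,2)); no other remaining equation mentions N. Substituting into the earlier bindings gives X1 := wrap(wrap(p(wrap(2),p(2,2)))), X2 := node(c,wrap(wrap(p(wrap(2),p(2,2)))),5), T := wrap(wrap(p(wrap(2),p(2,2)))), Y := node(p(5,p(wrap(2),p(2,2))),wrap(p(wrap(2),p(2,2))),p(c,unit)), W := wrap(p(wrap(2),p(2,2))), V := wrap(p(wrap(2),p(2,2))).
Bind L := p(5,5); no other remaining equation mentions L.
Bind R := node(2,unit,c).
MGU = { X1 -> wrap(wrap(p(wrap(2),p(2,2)))), X2 -> node(c,wrap(wrap(p(wrap(2),p(2,2)))),5), T -> wrap(wrap(p(wrap(2),p(2,2)))), Y -> node(p(5,p(wrap(2),p(2,2))),wrap(p(wrap(2),p(2,2))),p(c,unit)), W -> wrap(p(wrap(2),p(2,2))), V -> wrap(p(wrap(2),p(2,2))), N -> p(wrap(2),p(2,2)), L -> p(5,5), R -> node(2,unit,c) }, so W -> wrap(p(wrap(2),p(2,2))).

wrap(p(wrap(2),p(2,2)))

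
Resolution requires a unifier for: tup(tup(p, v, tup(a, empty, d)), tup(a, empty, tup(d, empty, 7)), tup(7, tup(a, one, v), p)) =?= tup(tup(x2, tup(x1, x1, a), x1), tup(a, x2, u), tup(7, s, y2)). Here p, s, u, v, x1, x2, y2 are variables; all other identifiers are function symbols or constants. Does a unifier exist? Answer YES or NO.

YES

Decompose tup/3: tup(p, v, tup(a, empty, d)) =?= tup(x2, tup(x1, x1, a), x1),  tup(a, empty, tup(d, empty, 7)) =?= tup(a, x2, u),  tup(7, tup(a, one, v), p) =?= tup(7, s, y2).
Decompose tup/3: p =?= x2,  v =?= tup(x1, x1, a),  tup(a, empty, d) =?= x1.
Bind p := x2; substituting into the one remaining equation that mentions p gives: tup(7, tup(a, one, v), x2) =?= tup(7, s, y2).
Bind v := tup(x1, x1, a); substituting into the one remaining equation that mentions v gives: tup(7, tup(a, one, tup(x1, x1, a)), x2) =?= tup(7, s, y2).
Bind x1 := tup(a, empty, d); substituting into the one remaining equation that mentions x1 gives: tup(7, tup(a, one, tup(tup(a, empty, d), tup(a, empty, d), a)), x2) =?= tup(7, s, y2). Substituting into the earlier binding gives v := tup(tup(a, empty, d), tup(a, empty, d), a).
Decompose tup/3: a =?= a,  empty =?= x2,  tup(d, empty, 7) =?= u.
Delete trivial equation a =?= a.
Bind x2 := empty; substituting into the one remaining equation that mentions x2 gives: tup(7, tup(a, one, tup(tup(a, empty, d), tup(a, empty, d), a)), empty) =?= tup(7, s, y2). Substituting into the earlier binding gives p := empty.
Bind u := tup(d, empty, 7); no other remaining equation mentions u.
Decompose tup/3: 7 =?= 7,  tup(a, one, tup(tup(a, empty, d), tup(a, empty, d), a)) =?= s,  empty =?= y2.
Delete trivial equation 7 =?= 7.
Bind s := tup(a, one, tup(tup(a, empty, d), tup(a, empty, d), a)); no other remaining equation mentions s.
Bind y2 := empty.
No equations remain and no clash or occurs-check failure arose, so a unifier exists.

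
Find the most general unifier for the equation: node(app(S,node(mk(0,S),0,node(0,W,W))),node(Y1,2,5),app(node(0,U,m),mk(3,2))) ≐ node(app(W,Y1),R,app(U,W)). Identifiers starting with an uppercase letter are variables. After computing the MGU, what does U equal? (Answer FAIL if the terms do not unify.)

FAIL

Decompose node/3: app(S,node(mk(0,S),0,node(0,W,W))) ≐ app(W,Y1),  node(Y1,2,5) ≐ R,  app(node(0,U,m),mk(3,2)) ≐ app(U,W).
Decompose app/2: S ≐ W,  node(mk(0,S),0,node(0,W,W)) ≐ Y1.
Bind S := W; substituting into the one remaining equation that mentions S gives: node(mk(0,W),0,node(0,W,W)) ≐ Y1.
Bind Y1 := node(mk(0,W),0,node(0,W,W)); substituting into the one remaining equation that mentions Y1 gives: node(node(mk(0,W),0,node(0,W,W)),2,5) ≐ R.
Bind R := node(node(mk(0,W),0,node(0,W,W)),2,5); no other remaining equation mentions R.
Decompose app/2: node(0,U,m) ≐ U,  mk(3,2) ≐ W.
Occurs check fails: U occurs in node(0,U,m); the equation U ≐ node(0,U,m) has no finite solution.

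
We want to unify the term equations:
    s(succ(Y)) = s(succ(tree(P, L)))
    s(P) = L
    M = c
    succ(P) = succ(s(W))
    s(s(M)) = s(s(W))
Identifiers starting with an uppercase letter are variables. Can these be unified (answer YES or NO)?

YES

Decompose s/1: succ(Y) = succ(tree(P, L)).
Decompose succ/1: Y = tree(P, L).
Bind Y := tree(P, L); no other remaining equation mentions Y.
Bind L := s(P); no other remaining equation mentions L. Substituting into the earlier binding gives Y := tree(P, s(P)).
Bind M := c; substituting into the one remaining equation that mentions M gives: s(s(c)) = s(s(W)).
Decompose succ/1: P = s(W).
Bind P := s(W); no other remaining equation mentions P. Substituting into the earlier bindings gives Y := tree(s(W), s(s(W))), L := s(s(W)).
Decompose s/1: s(c) = s(W).
Decompose s/1: c = W.
Bind W := c. Substituting into the earlier bindings gives Y := tree(s(c), s(s(c))), L := s(s(c)), P := s(c).
No equations remain and no clash or occurs-check failure arose, so a unifier exists.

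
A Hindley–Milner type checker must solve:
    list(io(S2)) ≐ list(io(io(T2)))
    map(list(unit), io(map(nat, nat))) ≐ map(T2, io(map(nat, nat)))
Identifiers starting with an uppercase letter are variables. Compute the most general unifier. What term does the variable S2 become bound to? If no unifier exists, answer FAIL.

Decompose list/1: io(S2) ≐ io(io(T2)).
Decompose io/1: S2 ≐ io(T2).
Bind S2 := io(T2); no other remaining equation mentions S2.
Decompose map/2: list(unit) ≐ T2,  io(map(nat, nat)) ≐ io(map(nat, nat)).
Bind T2 := list(unit); no other remaining equation mentions T2. Substituting into the earlier binding gives S2 := io(list(unit)).
Delete trivial equation io(map(nat, nat)) ≐ io(map(nat, nat)).
MGU = { S2 -> io(list(unit)), T2 -> list(unit) }, so S2 -> io(list(unit)).

io(list(unit))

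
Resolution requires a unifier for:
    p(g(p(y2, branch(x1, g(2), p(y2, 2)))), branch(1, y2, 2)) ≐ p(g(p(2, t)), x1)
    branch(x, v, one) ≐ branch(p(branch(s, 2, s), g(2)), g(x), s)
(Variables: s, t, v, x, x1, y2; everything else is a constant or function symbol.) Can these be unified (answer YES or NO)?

YES

Decompose p/2: g(p(y2, branch(x1, g(2), p(y2, 2)))) ≐ g(p(2, t)),  branch(1, y2, 2) ≐ x1.
Decompose g/1: p(y2, branch(x1, g(2), p(y2, 2))) ≐ p(2, t).
Decompose p/2: y2 ≐ 2,  branch(x1, g(2), p(y2, 2)) ≐ t.
Bind y2 := 2; substituting into the 2 remaining equations that mention y2 gives: branch(x1, g(2), p(2, 2)) ≐ t,  branch(1, 2, 2) ≐ x1.
Bind t := branch(x1, g(2), p(2, 2)); no other remaining equation mentions t.
Bind x1 := branch(1, 2, 2); no other remaining equation mentions x1. Substituting into the earlier binding gives t := branch(branch(1, 2, 2), g(2), p(2, 2)).
Decompose branch/3: x ≐ p(branch(s, 2, s), g(2)),  v ≐ g(x),  one ≐ s.
Bind x := p(branch(s, 2, s), g(2)); substituting into the one remaining equation that mentions x gives: v ≐ g(p(branch(s, 2, s), g(2))).
Bind v := g(p(branch(s, 2, s), g(2))); no other remaining equation mentions v.
Bind s := one. Substituting into the earlier bindings gives x := p(branch(one, 2, one), g(2)), v := g(p(branch(one, 2, one), g(2))).
No equations remain and no clash or occurs-check failure arose, so a unifier exists.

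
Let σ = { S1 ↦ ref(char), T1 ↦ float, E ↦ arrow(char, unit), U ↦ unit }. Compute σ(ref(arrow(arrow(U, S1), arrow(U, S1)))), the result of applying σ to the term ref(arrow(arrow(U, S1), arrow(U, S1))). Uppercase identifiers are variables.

ref(arrow(arrow(unit, ref(char)), arrow(unit, ref(char))))

Replace each occurrence of S1 with ref(char).
Replace each occurrence of U with unit.
Result: ref(arrow(arrow(unit, ref(char)), arrow(unit, ref(char)))).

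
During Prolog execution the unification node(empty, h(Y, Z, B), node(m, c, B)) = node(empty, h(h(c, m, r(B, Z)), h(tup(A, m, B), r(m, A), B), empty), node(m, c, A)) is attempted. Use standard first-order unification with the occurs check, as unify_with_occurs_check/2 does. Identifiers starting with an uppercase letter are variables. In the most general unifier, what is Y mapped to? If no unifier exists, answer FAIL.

h(c, m, r(empty, h(tup(empty, m, empty), r(m, empty), empty)))

Decompose node/3: empty = empty,  h(Y, Z, B) = h(h(c, m, r(B, Z)), h(tup(A, m, B), r(m, A), B), empty),  node(m, c, B) = node(m, c, A).
Delete trivial equation empty = empty.
Decompose h/3: Y = h(c, m, r(B, Z)),  Z = h(tup(A, m, B), r(m, A), B),  B = empty.
Bind Y := h(c, m, r(B, Z)); no other remaining equation mentions Y.
Bind Z := h(tup(A, m, B), r(m, A), B); no other remaining equation mentions Z. Substituting into the earlier binding gives Y := h(c, m, r(B, h(tup(A, m, B), r(m, A), B))).
Bind B := empty; substituting into the remaining equation gives: node(m, c, empty) = node(m, c, A). Substituting into the earlier bindings gives Y := h(c, m, r(empty, h(tup(A, m, empty), r(m, A), empty))), Z := h(tup(A, m, empty), r(m, A), empty).
Decompose node/3: m = m,  c = c,  empty = A.
Delete trivial equation m = m.
Delete trivial equation c = c.
Bind A := empty. Substituting into the earlier bindings gives Y := h(c, m, r(empty, h(tup(empty, m, empty), r(m, empty), empty))), Z := h(tup(empty, m, empty), r(m, empty), empty).
MGU = { Y ↦ h(c, m, r(empty, h(tup(empty, m, empty), r(m, empty), empty))), Z ↦ h(tup(empty, m, empty), r(m, empty), empty), B ↦ empty, A ↦ empty }, so Y ↦ h(c, m, r(empty, h(tup(empty, m, empty), r(m, empty), empty))).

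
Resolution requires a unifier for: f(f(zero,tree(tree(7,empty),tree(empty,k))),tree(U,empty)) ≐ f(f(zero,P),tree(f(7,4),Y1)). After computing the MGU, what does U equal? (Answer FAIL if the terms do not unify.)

Decompose f/2: f(zero,tree(tree(7,empty),tree(empty,k))) ≐ f(zero,P),  tree(U,empty) ≐ tree(f(7,4),Y1).
Decompose f/2: zero ≐ zero,  tree(tree(7,empty),tree(empty,k)) ≐ P.
Delete trivial equation zero ≐ zero.
Bind P := tree(tree(7,empty),tree(empty,k)); no other remaining equation mentions P.
Decompose tree/2: U ≐ f(7,4),  empty ≐ Y1.
Bind U := f(7,4); no other remaining equation mentions U.
Bind Y1 := empty.
MGU = { P -> tree(tree(7,empty),tree(empty,k)), U -> f(7,4), Y1 -> empty }, so U -> f(7,4).

f(7,4)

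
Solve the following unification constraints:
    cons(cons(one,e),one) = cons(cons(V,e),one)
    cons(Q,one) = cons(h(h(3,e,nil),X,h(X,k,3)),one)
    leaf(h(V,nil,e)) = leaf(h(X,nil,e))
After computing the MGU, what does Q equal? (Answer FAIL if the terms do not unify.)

Decompose cons/2: cons(one,e) = cons(V,e),  one = one.
Decompose cons/2: one = V,  e = e.
Bind V := one; substituting into the one remaining equation that mentions V gives: leaf(h(one,nil,e)) = leaf(h(X,nil,e)).
Delete trivial equation e = e.
Delete trivial equation one = one.
Decompose cons/2: Q = h(h(3,e,nil),X,h(X,k,3)),  one = one.
Bind Q := h(h(3,e,nil),X,h(X,k,3)); no other remaining equation mentions Q.
Delete trivial equation one = one.
Decompose leaf/1: h(one,nil,e) = h(X,nil,e).
Decompose h/3: one = X,  nil = nil,  e = e.
Bind X := one; no other remaining equation mentions X. Substituting into the earlier binding gives Q := h(h(3,e,nil),one,h(one,k,3)).
Delete trivial equation nil = nil.
Delete trivial equation e = e.
MGU = { V ↦ one, Q ↦ h(h(3,e,nil),one,h(one,k,3)), X ↦ one }, so Q ↦ h(h(3,e,nil),one,h(one,k,3)).

h(h(3,e,nil),one,h(one,k,3))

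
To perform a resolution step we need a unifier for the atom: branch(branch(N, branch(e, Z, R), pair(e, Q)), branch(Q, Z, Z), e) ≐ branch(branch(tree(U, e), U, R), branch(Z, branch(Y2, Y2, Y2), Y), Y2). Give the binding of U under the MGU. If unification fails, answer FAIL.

branch(e, branch(e, e, e), pair(e, branch(e, e, e)))

Decompose branch/3: branch(N, branch(e, Z, R), pair(e, Q)) ≐ branch(tree(U, e), U, R),  branch(Q, Z, Z) ≐ branch(Z, branch(Y2, Y2, Y2), Y),  e ≐ Y2.
Decompose branch/3: N ≐ tree(U, e),  branch(e, Z, R) ≐ U,  pair(e, Q) ≐ R.
Bind N := tree(U, e); no other remaining equation mentions N.
Bind U := branch(e, Z, R); no other remaining equation mentions U. Substituting into the earlier binding gives N := tree(branch(e, Z, R), e).
Bind R := pair(e, Q); no other remaining equation mentions R. Substituting into the earlier bindings gives N := tree(branch(e, Z, pair(e, Q)), e), U := branch(e, Z, pair(e, Q)).
Decompose branch/3: Q ≐ Z,  Z ≐ branch(Y2, Y2, Y2),  Z ≐ Y.
Bind Q := Z; no other remaining equation mentions Q. Substituting into the earlier bindings gives N := tree(branch(e, Z, pair(e, Z)), e), U := branch(e, Z, pair(e, Z)), R := pair(e, Z).
Bind Z := branch(Y2, Y2, Y2); substituting into the one remaining equation that mentions Z gives: branch(Y2, Y2, Y2) ≐ Y. Substituting into the earlier bindings gives N := tree(branch(e, branch(Y2, Y2, Y2), pair(e, branch(Y2, Y2, Y2))), e), U := branch(e, branch(Y2, Y2, Y2), pair(e, branch(Y2, Y2, Y2))), R := pair(e, branch(Y2, Y2, Y2)), Q := branch(Y2, Y2, Y2).
Bind Y := branch(Y2, Y2, Y2); no other remaining equation mentions Y.
Bind Y2 := e. Substituting into the earlier bindings gives N := tree(branch(e, branch(e, e, e), pair(e, branch(e, e, e))), e), U := branch(e, branch(e, e, e), pair(e, branch(e, e, e))), R := pair(e, branch(e, e, e)), Q := branch(e, e, e), Z := branch(e, e, e), Y := branch(e, e, e).
MGU = { N ↦ tree(branch(e, branch(e, e, e), pair(e, branch(e, e, e))), e), U ↦ branch(e, branch(e, e, e), pair(e, branch(e, e, e))), R ↦ pair(e, branch(e, e, e)), Q ↦ branch(e, e, e), Z ↦ branch(e, e, e), Y ↦ branch(e, e, e), Y2 ↦ e }, so U ↦ branch(e, branch(e, e, e), pair(e, branch(e, e, e))).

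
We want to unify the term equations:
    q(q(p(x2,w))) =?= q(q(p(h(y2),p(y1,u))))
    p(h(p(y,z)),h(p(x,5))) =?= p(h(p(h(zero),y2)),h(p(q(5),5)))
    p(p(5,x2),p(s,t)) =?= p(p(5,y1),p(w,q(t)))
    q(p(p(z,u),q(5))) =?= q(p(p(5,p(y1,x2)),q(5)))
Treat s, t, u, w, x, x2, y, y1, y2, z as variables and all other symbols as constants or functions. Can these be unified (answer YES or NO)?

NO

Decompose q/1: q(p(x2,w)) =?= q(p(h(y2),p(y1,u))).
Decompose q/1: p(x2,w) =?= p(h(y2),p(y1,u)).
Decompose p/2: x2 =?= h(y2),  w =?= p(y1,u).
Bind x2 := h(y2); substituting into the 2 remaining equations that mention x2 gives: p(p(5,h(y2)),p(s,t)) =?= p(p(5,y1),p(w,q(t))),  q(p(p(z,u),q(5))) =?= q(p(p(5,p(y1,h(y2))),q(5))).
Bind w := p(y1,u); substituting into the one remaining equation that mentions w gives: p(p(5,h(y2)),p(s,t)) =?= p(p(5,y1),p(p(y1,u),q(t))).
Decompose p/2: h(p(y,z)) =?= h(p(h(zero),y2)),  h(p(x,5)) =?= h(p(q(5),5)).
Decompose h/1: p(y,z) =?= p(h(zero),y2).
Decompose p/2: y =?= h(zero),  z =?= y2.
Bind y := h(zero); no other remaining equation mentions y.
Bind z := y2; substituting into the one remaining equation that mentions z gives: q(p(p(y2,u),q(5))) =?= q(p(p(5,p(y1,h(y2))),q(5))).
Decompose h/1: p(x,5) =?= p(q(5),5).
Decompose p/2: x =?= q(5),  5 =?= 5.
Bind x := q(5); no other remaining equation mentions x.
Delete trivial equation 5 =?= 5.
Decompose p/2: p(5,h(y2)) =?= p(5,y1),  p(s,t) =?= p(p(y1,u),q(t)).
Decompose p/2: 5 =?= 5,  h(y2) =?= y1.
Delete trivial equation 5 =?= 5.
Bind y1 := h(y2); substituting into the remaining equations gives: p(s,t) =?= p(p(h(y2),u),q(t)),  q(p(p(y2,u),q(5))) =?= q(p(p(5,p(h(y2),h(y2))),q(5))). Substituting into the earlier binding gives w := p(h(y2),u).
Decompose p/2: s =?= p(h(y2),u),  t =?= q(t).
Bind s := p(h(y2),u); no other remaining equation mentions s.
Occurs check fails: t occurs in q(t); the equation t =?= q(t) has no finite solution.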